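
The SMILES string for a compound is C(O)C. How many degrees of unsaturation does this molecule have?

Atom tally by fragment:
  HOCH2 → C:1 H:3 O:1
  CH3 → C:1 H:3
Element totals:
  C: 2
  H: 6
  O: 1
Molecular formula: C2H6O.
DoU = (2C + 2 + N − H − X) / 2 = (2·2 + 2 + 0 − 6 − 0) / 2 = 0.

0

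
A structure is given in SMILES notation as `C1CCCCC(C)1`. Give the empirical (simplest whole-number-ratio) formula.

Atom tally by fragment:
  cyclohexane ring core → C:6 H:12
  (− 1 ring H displaced by substituents)
  + CH3 → C:1 H:3
Element totals:
  C: 7
  H: 14
Molecular formula: C7H14.
gcd of subscripts = 7; dividing each by 7:
  C: 7/7 = 1
  H: 14/7 = 2

CH2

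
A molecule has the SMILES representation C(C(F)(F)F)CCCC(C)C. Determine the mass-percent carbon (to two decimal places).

Atom tally by fragment:
  F3CCH2 → C:2 H:2 F:3
  CH2 → C:1 H:2
  CH2 → C:1 H:2
  CH2 → C:1 H:2
  CH(CH3) → C:2 H:4
  CH3 → C:1 H:3
Element totals:
  C: 8
  H: 15
  F: 3
Molecular formula: C8H15F3.
Molar mass = 168.202 g/mol.
Mass from C: 8 × 12.011 = 96.088 g/mol.
%C = 96.088 / 168.202 × 100 = 57.13%.

57.13%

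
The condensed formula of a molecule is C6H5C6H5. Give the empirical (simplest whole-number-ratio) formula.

Atom tally by fragment:
  benzene ring core → C:6 H:6
  (− 1 ring H displaced by substituents)
  + C6H5 → C:6 H:5
Element totals:
  C: 12
  H: 10
Molecular formula: C12H10.
gcd of subscripts = 2; dividing each by 2:
  C: 12/2 = 6
  H: 10/2 = 5

C6H5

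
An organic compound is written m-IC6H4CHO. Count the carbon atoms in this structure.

7

Element totals:
  C: 7
  H: 5
  I: 1
  O: 1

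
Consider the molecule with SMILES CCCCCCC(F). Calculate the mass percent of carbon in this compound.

Atom tally by fragment:
  CH3 → C:1 H:3
  CH2 → C:1 H:2
  CH2 → C:1 H:2
  CH2 → C:1 H:2
  CH2 → C:1 H:2
  CH2 → C:1 H:2
  CH2F → C:1 H:2 F:1
Element totals:
  C: 7
  H: 15
  F: 1
Molecular formula: C7H15F.
Molar mass = 118.195 g/mol.
Mass from C: 7 × 12.011 = 84.077 g/mol.
%C = 84.077 / 118.195 × 100 = 71.13%.

71.13%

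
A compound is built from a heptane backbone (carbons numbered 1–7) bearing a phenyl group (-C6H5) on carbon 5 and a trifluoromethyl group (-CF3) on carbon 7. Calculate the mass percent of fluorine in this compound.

23.33%

Atom tally by fragment:
  CH3 → C:1 H:3
  CH2 → C:1 H:2
  CH2 → C:1 H:2
  CH2 → C:1 H:2
  CH(C6H5) → C:7 H:6
  CH2 → C:1 H:2
  CH2CF3 → C:2 H:2 F:3
Element totals:
  C: 14
  H: 19
  F: 3
Molecular formula: C14H19F3.
Molar mass = 244.300 g/mol.
Mass from F: 3 × 18.998 = 56.994 g/mol.
%F = 56.994 / 244.300 × 100 = 23.33%.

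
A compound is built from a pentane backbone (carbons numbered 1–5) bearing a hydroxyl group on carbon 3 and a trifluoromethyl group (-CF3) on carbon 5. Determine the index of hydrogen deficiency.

Atom tally by fragment:
  CH3 → C:1 H:3
  CH2 → C:1 H:2
  CH(OH) → C:1 H:2 O:1
  CH2 → C:1 H:2
  CH2CF3 → C:2 H:2 F:3
Element totals:
  C: 6
  H: 11
  F: 3
  O: 1
Molecular formula: C6H11F3O.
DoU = (2C + 2 + N − H − X) / 2 = (2·6 + 2 + 0 − 11 − 3) / 2 = 0.

0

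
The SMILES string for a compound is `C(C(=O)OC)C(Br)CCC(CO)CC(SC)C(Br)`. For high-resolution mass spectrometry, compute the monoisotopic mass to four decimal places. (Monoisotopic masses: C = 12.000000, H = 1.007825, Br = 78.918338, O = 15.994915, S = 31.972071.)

403.9656

Atom tally by fragment:
  CH3OOCCH2 → C:3 H:5 O:2
  CH(Br) → C:1 H:1 Br:1
  CH2 → C:1 H:2
  CH2 → C:1 H:2
  CH(CH2OH) → C:2 H:4 O:1
  CH2 → C:1 H:2
  CH(SCH3) → C:2 H:4 S:1
  CH2Br → C:1 H:2 Br:1
Element totals:
  C: 12
  H: 22
  Br: 2
  O: 3
  S: 1
Molecular formula: C12H22Br2O3S.
  M = 12(12.0) + 22(1.007825) + 2(78.918338) + 3(15.994915) + 31.972071
    = 144.000000 + 22.172150 + 157.836676 + 47.984745 + 31.972071 = 403.965642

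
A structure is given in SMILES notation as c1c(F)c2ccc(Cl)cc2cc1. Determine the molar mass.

Atom tally by fragment:
  naphthalene ring system core → C:10 H:8
  (− 2 ring H displaced by substituents)
  + F → F:1
  + Cl → Cl:1
Element totals:
  C: 10
  H: 6
  Cl: 1
  F: 1
Molecular formula: C10H6ClF.
  M = 10(12.011) + 6(1.008) + 35.45 + 18.998
    = 120.110 + 6.048 + 35.450 + 18.998 = 180.606

180.61 g/mol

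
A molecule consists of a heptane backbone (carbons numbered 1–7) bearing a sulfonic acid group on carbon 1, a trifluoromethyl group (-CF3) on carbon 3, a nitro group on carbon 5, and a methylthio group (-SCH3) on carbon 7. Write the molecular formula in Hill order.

Atom tally by fragment:
  HO3SCH2 → C:1 H:3 S:1 O:3
  CH2 → C:1 H:2
  CH(CF3) → C:2 H:1 F:3
  CH2 → C:1 H:2
  CH(NO2) → C:1 H:1 N:1 O:2
  CH2 → C:1 H:2
  CH2SCH3 → C:2 H:5 S:1
Element totals:
  C: 9
  H: 16
  F: 3
  N: 1
  O: 5
  S: 2

C9H16F3NO5S2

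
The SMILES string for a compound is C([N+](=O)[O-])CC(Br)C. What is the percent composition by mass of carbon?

Atom tally by fragment:
  O2NCH2 → C:1 H:2 N:1 O:2
  CH2 → C:1 H:2
  CH(Br) → C:1 H:1 Br:1
  CH3 → C:1 H:3
Element totals:
  C: 4
  H: 8
  Br: 1
  N: 1
  O: 2
Molecular formula: C4H8BrNO2.
Molar mass = 182.017 g/mol.
Mass from C: 4 × 12.011 = 48.044 g/mol.
%C = 48.044 / 182.017 × 100 = 26.40%.

26.40%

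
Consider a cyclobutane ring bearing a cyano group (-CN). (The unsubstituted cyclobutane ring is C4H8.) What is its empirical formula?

Atom tally by fragment:
  cyclobutane ring core → C:4 H:8
  (− 1 ring H displaced by substituents)
  + CN → C:1 N:1
Element totals:
  C: 5
  H: 7
  N: 1
Molecular formula: C5H7N.
gcd of subscripts (5, 7, 1) = 1, so the empirical formula equals the molecular formula.

C5H7N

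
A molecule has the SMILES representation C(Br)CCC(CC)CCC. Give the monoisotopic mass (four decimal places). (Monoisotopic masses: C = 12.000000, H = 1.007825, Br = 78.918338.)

206.0670

Atom tally by fragment:
  BrCH2 → C:1 H:2 Br:1
  CH2 → C:1 H:2
  CH2 → C:1 H:2
  CH(C2H5) → C:3 H:6
  CH2 → C:1 H:2
  CH2 → C:1 H:2
  CH3 → C:1 H:3
Element totals:
  C: 9
  H: 19
  Br: 1
Molecular formula: C9H19Br.
  M = 9(12.0) + 19(1.007825) + 78.918338
    = 108.000000 + 19.148675 + 78.918338 = 206.067013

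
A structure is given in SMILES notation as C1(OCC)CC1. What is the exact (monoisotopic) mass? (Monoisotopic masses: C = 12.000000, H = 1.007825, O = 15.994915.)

Atom tally by fragment:
  cyclopropane ring core → C:3 H:6
  (− 1 ring H displaced by substituents)
  + OC2H5 → C:2 H:5 O:1
Element totals:
  C: 5
  H: 10
  O: 1
Molecular formula: C5H10O.
  M = 5(12.0) + 10(1.007825) + 15.994915
    = 60.000000 + 10.078250 + 15.994915 = 86.073165

86.0732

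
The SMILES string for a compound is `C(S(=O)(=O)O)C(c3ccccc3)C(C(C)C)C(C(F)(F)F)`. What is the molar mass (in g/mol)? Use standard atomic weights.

324.36 g/mol

Atom tally by fragment:
  HO3SCH2 → C:1 H:3 S:1 O:3
  CH(C6H5) → C:7 H:6
  CH(CH(CH3)2) → C:4 H:8
  CH2CF3 → C:2 H:2 F:3
Element totals:
  C: 14
  H: 19
  F: 3
  O: 3
  S: 1
Molecular formula: C14H19F3O3S.
  M = 14(12.011) + 19(1.008) + 3(18.998) + 3(15.999) + 32.06
    = 168.154 + 19.152 + 56.994 + 47.997 + 32.060 = 324.357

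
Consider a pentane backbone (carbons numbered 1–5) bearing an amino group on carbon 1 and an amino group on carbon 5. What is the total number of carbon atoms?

5

Atom tally by fragment:
  H2NCH2 → C:1 H:4 N:1
  CH2 → C:1 H:2
  CH2 → C:1 H:2
  CH2 → C:1 H:2
  CH2NH2 → C:1 H:4 N:1
Element totals:
  C: 5
  H: 14
  N: 2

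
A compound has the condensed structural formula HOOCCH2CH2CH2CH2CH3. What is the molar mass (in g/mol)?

116.16 g/mol

Atom tally by fragment:
  HOOCCH2 → C:2 H:3 O:2
  CH2 → C:1 H:2
  CH2 → C:1 H:2
  CH2 → C:1 H:2
  CH3 → C:1 H:3
Element totals:
  C: 6
  H: 12
  O: 2
Molecular formula: C6H12O2.
  M = 6(12.011) + 12(1.008) + 2(15.999)
    = 72.066 + 12.096 + 31.998 = 116.160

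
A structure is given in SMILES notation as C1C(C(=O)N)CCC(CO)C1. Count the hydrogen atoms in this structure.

Atom tally by fragment:
  cyclohexane ring core → C:6 H:12
  (− 2 ring H displaced by substituents)
  + CONH2 → C:1 H:2 O:1 N:1
  + CH2OH → C:1 H:3 O:1
Element totals:
  C: 8
  H: 15
  N: 1
  O: 2

15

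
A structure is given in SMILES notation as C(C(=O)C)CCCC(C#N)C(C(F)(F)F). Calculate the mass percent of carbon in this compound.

54.29%

Atom tally by fragment:
  CH3COCH2 → C:3 H:5 O:1
  CH2 → C:1 H:2
  CH2 → C:1 H:2
  CH2 → C:1 H:2
  CH(CN) → C:2 H:1 N:1
  CH2CF3 → C:2 H:2 F:3
Element totals:
  C: 10
  H: 14
  F: 3
  N: 1
  O: 1
Molecular formula: C10H14F3NO.
Molar mass = 221.222 g/mol.
Mass from C: 10 × 12.011 = 120.110 g/mol.
%C = 120.110 / 221.222 × 100 = 54.29%.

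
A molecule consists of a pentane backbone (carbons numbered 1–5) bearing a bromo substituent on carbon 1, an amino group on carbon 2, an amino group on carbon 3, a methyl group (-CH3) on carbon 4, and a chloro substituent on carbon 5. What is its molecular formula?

C6H14BrClN2

Atom tally by fragment:
  BrCH2 → C:1 H:2 Br:1
  CH(NH2) → C:1 H:3 N:1
  CH(NH2) → C:1 H:3 N:1
  CH(CH3) → C:2 H:4
  CH2Cl → C:1 H:2 Cl:1
Element totals:
  C: 6
  H: 14
  Br: 1
  Cl: 1
  N: 2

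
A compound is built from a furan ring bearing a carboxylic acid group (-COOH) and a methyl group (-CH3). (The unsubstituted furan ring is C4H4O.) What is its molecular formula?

C6H6O3

Atom tally by fragment:
  furan ring core → C:4 H:4 O:1
  (− 2 ring H displaced by substituents)
  + COOH → C:1 H:1 O:2
  + CH3 → C:1 H:3
Element totals:
  C: 6
  H: 6
  O: 3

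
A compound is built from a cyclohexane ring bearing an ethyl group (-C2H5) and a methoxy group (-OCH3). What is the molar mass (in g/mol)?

Atom tally by fragment:
  cyclohexane ring core → C:6 H:12
  (− 2 ring H displaced by substituents)
  + C2H5 → C:2 H:5
  + OCH3 → C:1 H:3 O:1
Element totals:
  C: 9
  H: 18
  O: 1
Molecular formula: C9H18O.
  M = 9(12.011) + 18(1.008) + 15.999
    = 108.099 + 18.144 + 15.999 = 142.242

142.24 g/mol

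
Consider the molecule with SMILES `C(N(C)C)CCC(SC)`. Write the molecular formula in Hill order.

C7H17NS

Atom tally by fragment:
  (CH3)2NCH2 → C:3 H:8 N:1
  CH2 → C:1 H:2
  CH2 → C:1 H:2
  CH2SCH3 → C:2 H:5 S:1
Element totals:
  C: 7
  H: 17
  N: 1
  S: 1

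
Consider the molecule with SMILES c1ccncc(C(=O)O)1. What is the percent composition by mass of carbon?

Atom tally by fragment:
  pyridine ring core → C:5 H:5 N:1
  (− 1 ring H displaced by substituents)
  + COOH → C:1 H:1 O:2
Element totals:
  C: 6
  H: 5
  N: 1
  O: 2
Molecular formula: C6H5NO2.
Molar mass = 123.111 g/mol.
Mass from C: 6 × 12.011 = 72.066 g/mol.
%C = 72.066 / 123.111 × 100 = 58.54%.

58.54%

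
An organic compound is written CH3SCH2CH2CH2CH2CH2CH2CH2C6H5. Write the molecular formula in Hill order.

C14H22S

Element totals:
  C: 14
  H: 22
  S: 1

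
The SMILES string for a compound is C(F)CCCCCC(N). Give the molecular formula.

C7H16FN

Atom tally by fragment:
  FCH2 → C:1 H:2 F:1
  CH2 → C:1 H:2
  CH2 → C:1 H:2
  CH2 → C:1 H:2
  CH2 → C:1 H:2
  CH2 → C:1 H:2
  CH2NH2 → C:1 H:4 N:1
Element totals:
  C: 7
  H: 16
  F: 1
  N: 1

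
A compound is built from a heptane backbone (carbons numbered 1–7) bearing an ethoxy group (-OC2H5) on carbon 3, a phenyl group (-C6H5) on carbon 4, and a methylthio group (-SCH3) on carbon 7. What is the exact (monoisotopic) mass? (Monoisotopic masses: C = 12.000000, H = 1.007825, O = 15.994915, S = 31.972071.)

266.1704

Atom tally by fragment:
  CH3 → C:1 H:3
  CH2 → C:1 H:2
  CH(OC2H5) → C:3 H:6 O:1
  CH(C6H5) → C:7 H:6
  CH2 → C:1 H:2
  CH2 → C:1 H:2
  CH2SCH3 → C:2 H:5 S:1
Element totals:
  C: 16
  H: 26
  O: 1
  S: 1
Molecular formula: C16H26OS.
  M = 16(12.0) + 26(1.007825) + 15.994915 + 31.972071
    = 192.000000 + 26.203450 + 15.994915 + 31.972071 = 266.170436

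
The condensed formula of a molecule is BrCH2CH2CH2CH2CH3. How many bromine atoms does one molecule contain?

Element totals:
  C: 5
  H: 11
  Br: 1

1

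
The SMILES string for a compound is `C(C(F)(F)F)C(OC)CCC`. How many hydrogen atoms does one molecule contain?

13

Atom tally by fragment:
  F3CCH2 → C:2 H:2 F:3
  CH(OCH3) → C:2 H:4 O:1
  CH2 → C:1 H:2
  CH2 → C:1 H:2
  CH3 → C:1 H:3
Element totals:
  C: 7
  H: 13
  F: 3
  O: 1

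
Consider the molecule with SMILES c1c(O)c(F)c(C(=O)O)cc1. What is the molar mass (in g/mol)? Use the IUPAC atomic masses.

156.11 g/mol

Atom tally by fragment:
  benzene ring core → C:6 H:6
  (− 3 ring H displaced by substituents)
  + OH → O:1 H:1
  + F → F:1
  + COOH → C:1 H:1 O:2
Element totals:
  C: 7
  H: 5
  F: 1
  O: 3
Molecular formula: C7H5FO3.
  M = 7(12.011) + 5(1.008) + 18.998 + 3(15.999)
    = 84.077 + 5.040 + 18.998 + 47.997 = 156.112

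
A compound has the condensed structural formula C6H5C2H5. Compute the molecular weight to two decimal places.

Atom tally by fragment:
  benzene ring core → C:6 H:6
  (− 1 ring H displaced by substituents)
  + C2H5 → C:2 H:5
Element totals:
  C: 8
  H: 10
Molecular formula: C8H10.
  M = 8(12.011) + 10(1.008)
    = 96.088 + 10.080 = 106.168

106.17 g/mol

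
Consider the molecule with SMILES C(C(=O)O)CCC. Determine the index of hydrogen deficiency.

Atom tally by fragment:
  HOOCCH2 → C:2 H:3 O:2
  CH2 → C:1 H:2
  CH2 → C:1 H:2
  CH3 → C:1 H:3
Element totals:
  C: 5
  H: 10
  O: 2
Molecular formula: C5H10O2.
DoU = (2C + 2 + N − H − X) / 2 = (2·5 + 2 + 0 − 10 − 0) / 2 = 1.

1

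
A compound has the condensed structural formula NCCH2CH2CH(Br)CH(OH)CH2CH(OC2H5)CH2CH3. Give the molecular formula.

C11H20BrNO2

Atom tally by fragment:
  NCCH2 → C:2 H:2 N:1
  CH2 → C:1 H:2
  CH(Br) → C:1 H:1 Br:1
  CH(OH) → C:1 H:2 O:1
  CH2 → C:1 H:2
  CH(OC2H5) → C:3 H:6 O:1
  CH2 → C:1 H:2
  CH3 → C:1 H:3
Element totals:
  C: 11
  H: 20
  Br: 1
  N: 1
  O: 2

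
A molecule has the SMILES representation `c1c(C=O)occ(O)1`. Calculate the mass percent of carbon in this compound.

53.58%

Atom tally by fragment:
  furan ring core → C:4 H:4 O:1
  (− 2 ring H displaced by substituents)
  + CHO → C:1 H:1 O:1
  + OH → O:1 H:1
Element totals:
  C: 5
  H: 4
  O: 3
Molecular formula: C5H4O3.
Molar mass = 112.084 g/mol.
Mass from C: 5 × 12.011 = 60.055 g/mol.
%C = 60.055 / 112.084 × 100 = 53.58%.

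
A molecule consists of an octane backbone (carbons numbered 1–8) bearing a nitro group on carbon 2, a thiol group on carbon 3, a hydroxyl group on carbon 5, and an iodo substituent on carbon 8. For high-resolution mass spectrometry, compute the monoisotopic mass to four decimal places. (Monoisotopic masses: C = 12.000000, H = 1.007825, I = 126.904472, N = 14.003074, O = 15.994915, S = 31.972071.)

Atom tally by fragment:
  CH3 → C:1 H:3
  CH(NO2) → C:1 H:1 N:1 O:2
  CH(SH) → C:1 H:2 S:1
  CH2 → C:1 H:2
  CH(OH) → C:1 H:2 O:1
  CH2 → C:1 H:2
  CH2 → C:1 H:2
  CH2I → C:1 H:2 I:1
Element totals:
  C: 8
  H: 16
  I: 1
  N: 1
  O: 3
  S: 1
Molecular formula: C8H16INO3S.
  M = 8(12.0) + 16(1.007825) + 126.904472 + 14.003074 + 3(15.994915) + 31.972071
    = 96.000000 + 16.125200 + 126.904472 + 14.003074 + 47.984745 + 31.972071 = 332.989562

332.9896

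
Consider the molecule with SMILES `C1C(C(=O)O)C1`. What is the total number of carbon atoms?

Atom tally by fragment:
  cyclopropane ring core → C:3 H:6
  (− 1 ring H displaced by substituents)
  + COOH → C:1 H:1 O:2
Element totals:
  C: 4
  H: 6
  O: 2

4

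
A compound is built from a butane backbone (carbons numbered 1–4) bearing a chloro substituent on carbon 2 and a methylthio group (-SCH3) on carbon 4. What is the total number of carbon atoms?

5

Atom tally by fragment:
  CH3 → C:1 H:3
  CH(Cl) → C:1 H:1 Cl:1
  CH2 → C:1 H:2
  CH2SCH3 → C:2 H:5 S:1
Element totals:
  C: 5
  H: 11
  Cl: 1
  S: 1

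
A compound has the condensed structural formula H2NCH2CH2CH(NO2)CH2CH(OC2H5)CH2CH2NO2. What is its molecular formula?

Atom tally by fragment:
  H2NCH2 → C:1 H:4 N:1
  CH2 → C:1 H:2
  CH(NO2) → C:1 H:1 N:1 O:2
  CH2 → C:1 H:2
  CH(OC2H5) → C:3 H:6 O:1
  CH2 → C:1 H:2
  CH2NO2 → C:1 H:2 N:1 O:2
Element totals:
  C: 9
  H: 19
  N: 3
  O: 5

C9H19N3O5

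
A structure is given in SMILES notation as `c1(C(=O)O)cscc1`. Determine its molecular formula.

Atom tally by fragment:
  thiophene ring core → C:4 H:4 S:1
  (− 1 ring H displaced by substituents)
  + COOH → C:1 H:1 O:2
Element totals:
  C: 5
  H: 4
  O: 2
  S: 1

C5H4O2S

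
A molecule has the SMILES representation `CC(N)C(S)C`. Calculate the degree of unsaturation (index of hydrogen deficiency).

0

Atom tally by fragment:
  CH3 → C:1 H:3
  CH(NH2) → C:1 H:3 N:1
  CH(SH) → C:1 H:2 S:1
  CH3 → C:1 H:3
Element totals:
  C: 4
  H: 11
  N: 1
  S: 1
Molecular formula: C4H11NS.
DoU = (2C + 2 + N − H − X) / 2 = (2·4 + 2 + 1 − 11 − 0) / 2 = 0.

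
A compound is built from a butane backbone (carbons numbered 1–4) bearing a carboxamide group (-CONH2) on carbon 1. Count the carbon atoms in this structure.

5

Atom tally by fragment:
  H2NOCCH2 → C:2 H:4 O:1 N:1
  CH2 → C:1 H:2
  CH2 → C:1 H:2
  CH3 → C:1 H:3
Element totals:
  C: 5
  H: 11
  N: 1
  O: 1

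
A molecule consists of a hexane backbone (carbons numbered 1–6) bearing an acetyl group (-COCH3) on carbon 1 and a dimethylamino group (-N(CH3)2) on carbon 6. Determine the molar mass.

171.28 g/mol

Atom tally by fragment:
  CH3COCH2 → C:3 H:5 O:1
  CH2 → C:1 H:2
  CH2 → C:1 H:2
  CH2 → C:1 H:2
  CH2 → C:1 H:2
  CH2N(CH3)2 → C:3 H:8 N:1
Element totals:
  C: 10
  H: 21
  N: 1
  O: 1
Molecular formula: C10H21NO.
  M = 10(12.011) + 21(1.008) + 14.007 + 15.999
    = 120.110 + 21.168 + 14.007 + 15.999 = 171.284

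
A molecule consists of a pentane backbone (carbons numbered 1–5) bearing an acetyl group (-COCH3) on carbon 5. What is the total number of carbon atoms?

7

Atom tally by fragment:
  CH3 → C:1 H:3
  CH2 → C:1 H:2
  CH2 → C:1 H:2
  CH2 → C:1 H:2
  CH2COCH3 → C:3 H:5 O:1
Element totals:
  C: 7
  H: 14
  O: 1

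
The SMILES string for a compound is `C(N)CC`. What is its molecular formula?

C3H9N

Atom tally by fragment:
  H2NCH2 → C:1 H:4 N:1
  CH2 → C:1 H:2
  CH3 → C:1 H:3
Element totals:
  C: 3
  H: 9
  N: 1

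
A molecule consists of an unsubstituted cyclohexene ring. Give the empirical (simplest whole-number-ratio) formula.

C3H5

Atom tally by fragment:
  cyclohexene ring core → C:6 H:10
Element totals:
  C: 6
  H: 10
Molecular formula: C6H10.
gcd of subscripts = 2; dividing each by 2:
  C: 6/2 = 3
  H: 10/2 = 5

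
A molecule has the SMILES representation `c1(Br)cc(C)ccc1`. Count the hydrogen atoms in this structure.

Atom tally by fragment:
  benzene ring core → C:6 H:6
  (− 2 ring H displaced by substituents)
  + Br → Br:1
  + CH3 → C:1 H:3
Element totals:
  C: 7
  H: 7
  Br: 1

7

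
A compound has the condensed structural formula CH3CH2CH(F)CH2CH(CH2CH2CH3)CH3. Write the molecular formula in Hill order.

Atom tally by fragment:
  CH3 → C:1 H:3
  CH2 → C:1 H:2
  CH(F) → C:1 H:1 F:1
  CH2 → C:1 H:2
  CH(CH2CH2CH3) → C:4 H:8
  CH3 → C:1 H:3
Element totals:
  C: 9
  H: 19
  F: 1

C9H19F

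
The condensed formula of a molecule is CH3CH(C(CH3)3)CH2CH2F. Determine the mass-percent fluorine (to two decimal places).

14.37%

Element totals:
  C: 8
  H: 17
  F: 1
Molecular formula: C8H17F.
Molar mass = 132.222 g/mol.
Mass from F: 1 × 18.998 = 18.998 g/mol.
%F = 18.998 / 132.222 × 100 = 14.37%.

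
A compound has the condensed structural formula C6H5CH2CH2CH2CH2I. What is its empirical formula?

C10H13I

Element totals:
  C: 10
  H: 13
  I: 1
Molecular formula: C10H13I.
gcd of subscripts (10, 13, 1) = 1, so the empirical formula equals the molecular formula.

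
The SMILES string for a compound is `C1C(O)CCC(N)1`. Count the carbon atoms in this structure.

5

Atom tally by fragment:
  cyclopentane ring core → C:5 H:10
  (− 2 ring H displaced by substituents)
  + OH → O:1 H:1
  + NH2 → N:1 H:2
Element totals:
  C: 5
  H: 11
  N: 1
  O: 1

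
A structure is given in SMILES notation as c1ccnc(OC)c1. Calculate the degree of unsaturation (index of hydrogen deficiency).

4

Atom tally by fragment:
  pyridine ring core → C:5 H:5 N:1
  (− 1 ring H displaced by substituents)
  + OCH3 → C:1 H:3 O:1
Element totals:
  C: 6
  H: 7
  N: 1
  O: 1
Molecular formula: C6H7NO.
DoU = (2C + 2 + N − H − X) / 2 = (2·6 + 2 + 1 − 7 − 0) / 2 = 4.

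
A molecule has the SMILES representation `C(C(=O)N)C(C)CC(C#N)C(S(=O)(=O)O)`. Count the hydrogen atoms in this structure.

14

Atom tally by fragment:
  H2NOCCH2 → C:2 H:4 O:1 N:1
  CH(CH3) → C:2 H:4
  CH2 → C:1 H:2
  CH(CN) → C:2 H:1 N:1
  CH2SO3H → C:1 H:3 S:1 O:3
Element totals:
  C: 8
  H: 14
  N: 2
  O: 4
  S: 1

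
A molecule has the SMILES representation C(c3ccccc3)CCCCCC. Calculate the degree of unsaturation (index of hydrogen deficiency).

4

Atom tally by fragment:
  C6H5CH2 → C:7 H:7
  CH2 → C:1 H:2
  CH2 → C:1 H:2
  CH2 → C:1 H:2
  CH2 → C:1 H:2
  CH2 → C:1 H:2
  CH3 → C:1 H:3
Element totals:
  C: 13
  H: 20
Molecular formula: C13H20.
DoU = (2C + 2 + N − H − X) / 2 = (2·13 + 2 + 0 − 20 − 0) / 2 = 4.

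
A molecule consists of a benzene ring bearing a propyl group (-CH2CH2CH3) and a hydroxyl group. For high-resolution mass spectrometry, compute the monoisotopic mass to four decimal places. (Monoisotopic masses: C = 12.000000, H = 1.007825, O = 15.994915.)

Atom tally by fragment:
  benzene ring core → C:6 H:6
  (− 2 ring H displaced by substituents)
  + CH2CH2CH3 → C:3 H:7
  + OH → O:1 H:1
Element totals:
  C: 9
  H: 12
  O: 1
Molecular formula: C9H12O.
  M = 9(12.0) + 12(1.007825) + 15.994915
    = 108.000000 + 12.093900 + 15.994915 = 136.088815

136.0888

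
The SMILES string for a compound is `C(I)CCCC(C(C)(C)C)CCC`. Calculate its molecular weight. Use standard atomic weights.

296.24 g/mol

Atom tally by fragment:
  ICH2 → C:1 H:2 I:1
  CH2 → C:1 H:2
  CH2 → C:1 H:2
  CH2 → C:1 H:2
  CH(C(CH3)3) → C:5 H:10
  CH2 → C:1 H:2
  CH2 → C:1 H:2
  CH3 → C:1 H:3
Element totals:
  C: 12
  H: 25
  I: 1
Molecular formula: C12H25I.
  M = 12(12.011) + 25(1.008) + 126.904
    = 144.132 + 25.200 + 126.904 = 296.236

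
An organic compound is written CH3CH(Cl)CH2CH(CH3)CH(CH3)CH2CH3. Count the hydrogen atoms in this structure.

Element totals:
  C: 9
  H: 19
  Cl: 1

19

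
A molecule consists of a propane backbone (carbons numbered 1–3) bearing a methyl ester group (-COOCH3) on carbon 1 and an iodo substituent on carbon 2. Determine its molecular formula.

Atom tally by fragment:
  CH3OOCCH2 → C:3 H:5 O:2
  CH(I) → C:1 H:1 I:1
  CH3 → C:1 H:3
Element totals:
  C: 5
  H: 9
  I: 1
  O: 2

C5H9IO2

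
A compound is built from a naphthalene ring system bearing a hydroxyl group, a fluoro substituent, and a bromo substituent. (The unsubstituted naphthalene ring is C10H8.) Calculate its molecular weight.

Atom tally by fragment:
  naphthalene ring system core → C:10 H:8
  (− 3 ring H displaced by substituents)
  + OH → O:1 H:1
  + F → F:1
  + Br → Br:1
Element totals:
  C: 10
  H: 6
  Br: 1
  F: 1
  O: 1
Molecular formula: C10H6BrFO.
  M = 10(12.011) + 6(1.008) + 79.904 + 18.998 + 15.999
    = 120.110 + 6.048 + 79.904 + 18.998 + 15.999 = 241.059

241.06 g/mol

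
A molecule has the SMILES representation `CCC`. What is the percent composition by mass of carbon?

81.71%

Atom tally by fragment:
  CH3 → C:1 H:3
  CH2 → C:1 H:2
  CH3 → C:1 H:3
Element totals:
  C: 3
  H: 8
Molecular formula: C3H8.
Molar mass = 44.097 g/mol.
Mass from C: 3 × 12.011 = 36.033 g/mol.
%C = 36.033 / 44.097 × 100 = 81.71%.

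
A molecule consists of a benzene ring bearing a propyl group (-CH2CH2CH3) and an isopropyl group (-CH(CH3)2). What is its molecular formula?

Atom tally by fragment:
  benzene ring core → C:6 H:6
  (− 2 ring H displaced by substituents)
  + CH2CH2CH3 → C:3 H:7
  + CH(CH3)2 → C:3 H:7
Element totals:
  C: 12
  H: 18

C12H18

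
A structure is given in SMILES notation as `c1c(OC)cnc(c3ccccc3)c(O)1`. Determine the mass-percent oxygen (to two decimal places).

Atom tally by fragment:
  pyridine ring core → C:5 H:5 N:1
  (− 3 ring H displaced by substituents)
  + OCH3 → C:1 H:3 O:1
  + C6H5 → C:6 H:5
  + OH → O:1 H:1
Element totals:
  C: 12
  H: 11
  N: 1
  O: 2
Molecular formula: C12H11NO2.
Molar mass = 201.225 g/mol.
Mass from O: 2 × 15.999 = 31.998 g/mol.
%O = 31.998 / 201.225 × 100 = 15.90%.

15.90%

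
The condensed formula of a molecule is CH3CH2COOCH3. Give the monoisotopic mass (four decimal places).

88.0524

Atom tally by fragment:
  CH3 → C:1 H:3
  CH2COOCH3 → C:3 H:5 O:2
Element totals:
  C: 4
  H: 8
  O: 2
Molecular formula: C4H8O2.
  M = 4(12.0) + 8(1.007825) + 2(15.994915)
    = 48.000000 + 8.062600 + 31.989830 = 88.052430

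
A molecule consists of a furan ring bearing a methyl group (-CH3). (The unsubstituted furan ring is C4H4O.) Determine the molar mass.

Atom tally by fragment:
  furan ring core → C:4 H:4 O:1
  (− 1 ring H displaced by substituents)
  + CH3 → C:1 H:3
Element totals:
  C: 5
  H: 6
  O: 1
Molecular formula: C5H6O.
  M = 5(12.011) + 6(1.008) + 15.999
    = 60.055 + 6.048 + 15.999 = 82.102

82.10 g/mol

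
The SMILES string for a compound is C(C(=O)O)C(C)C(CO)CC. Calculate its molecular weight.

160.21 g/mol

Atom tally by fragment:
  HOOCCH2 → C:2 H:3 O:2
  CH(CH3) → C:2 H:4
  CH(CH2OH) → C:2 H:4 O:1
  CH2 → C:1 H:2
  CH3 → C:1 H:3
Element totals:
  C: 8
  H: 16
  O: 3
Molecular formula: C8H16O3.
  M = 8(12.011) + 16(1.008) + 3(15.999)
    = 96.088 + 16.128 + 47.997 = 160.213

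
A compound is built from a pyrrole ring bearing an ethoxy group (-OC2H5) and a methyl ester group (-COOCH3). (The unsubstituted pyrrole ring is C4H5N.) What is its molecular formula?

Atom tally by fragment:
  pyrrole ring core → C:4 H:5 N:1
  (− 2 ring H displaced by substituents)
  + OC2H5 → C:2 H:5 O:1
  + COOCH3 → C:2 H:3 O:2
Element totals:
  C: 8
  H: 11
  N: 1
  O: 3

C8H11NO3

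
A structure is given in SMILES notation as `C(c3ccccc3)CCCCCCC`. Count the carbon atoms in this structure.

Atom tally by fragment:
  C6H5CH2 → C:7 H:7
  CH2 → C:1 H:2
  CH2 → C:1 H:2
  CH2 → C:1 H:2
  CH2 → C:1 H:2
  CH2 → C:1 H:2
  CH2 → C:1 H:2
  CH3 → C:1 H:3
Element totals:
  C: 14
  H: 22

14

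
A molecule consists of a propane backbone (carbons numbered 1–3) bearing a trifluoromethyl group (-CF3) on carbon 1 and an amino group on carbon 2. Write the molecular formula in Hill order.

C4H8F3N

Atom tally by fragment:
  F3CCH2 → C:2 H:2 F:3
  CH(NH2) → C:1 H:3 N:1
  CH3 → C:1 H:3
Element totals:
  C: 4
  H: 8
  F: 3
  N: 1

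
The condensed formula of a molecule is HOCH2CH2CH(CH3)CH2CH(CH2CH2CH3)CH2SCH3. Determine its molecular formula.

C11H24OS

Atom tally by fragment:
  HOCH2 → C:1 H:3 O:1
  CH2 → C:1 H:2
  CH(CH3) → C:2 H:4
  CH2 → C:1 H:2
  CH(CH2CH2CH3) → C:4 H:8
  CH2SCH3 → C:2 H:5 S:1
Element totals:
  C: 11
  H: 24
  O: 1
  S: 1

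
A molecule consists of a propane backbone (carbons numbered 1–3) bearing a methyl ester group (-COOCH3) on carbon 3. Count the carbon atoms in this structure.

5

Atom tally by fragment:
  CH3 → C:1 H:3
  CH2 → C:1 H:2
  CH2COOCH3 → C:3 H:5 O:2
Element totals:
  C: 5
  H: 10
  O: 2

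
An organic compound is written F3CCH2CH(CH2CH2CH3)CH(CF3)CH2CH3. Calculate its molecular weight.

250.23 g/mol

Atom tally by fragment:
  F3CCH2 → C:2 H:2 F:3
  CH(CH2CH2CH3) → C:4 H:8
  CH(CF3) → C:2 H:1 F:3
  CH2 → C:1 H:2
  CH3 → C:1 H:3
Element totals:
  C: 10
  H: 16
  F: 6
Molecular formula: C10H16F6.
  M = 10(12.011) + 16(1.008) + 6(18.998)
    = 120.110 + 16.128 + 113.988 = 250.226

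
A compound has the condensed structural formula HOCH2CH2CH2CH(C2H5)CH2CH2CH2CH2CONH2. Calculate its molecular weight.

Atom tally by fragment:
  HOCH2CH2 → C:2 H:5 O:1
  CH2 → C:1 H:2
  CH(C2H5) → C:3 H:6
  CH2 → C:1 H:2
  CH2 → C:1 H:2
  CH2 → C:1 H:2
  CH2CONH2 → C:2 H:4 O:1 N:1
Element totals:
  C: 11
  H: 23
  N: 1
  O: 2
Molecular formula: C11H23NO2.
  M = 11(12.011) + 23(1.008) + 14.007 + 2(15.999)
    = 132.121 + 23.184 + 14.007 + 31.998 = 201.310

201.31 g/mol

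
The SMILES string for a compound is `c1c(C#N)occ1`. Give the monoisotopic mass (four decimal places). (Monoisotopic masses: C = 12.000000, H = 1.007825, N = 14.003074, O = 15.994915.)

Atom tally by fragment:
  furan ring core → C:4 H:4 O:1
  (− 1 ring H displaced by substituents)
  + CN → C:1 N:1
Element totals:
  C: 5
  H: 3
  N: 1
  O: 1
Molecular formula: C5H3NO.
  M = 5(12.0) + 3(1.007825) + 14.003074 + 15.994915
    = 60.000000 + 3.023475 + 14.003074 + 15.994915 = 93.021464

93.0215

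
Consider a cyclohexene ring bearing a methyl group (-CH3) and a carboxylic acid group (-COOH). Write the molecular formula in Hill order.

C8H12O2

Atom tally by fragment:
  cyclohexene ring core → C:6 H:10
  (− 2 ring H displaced by substituents)
  + CH3 → C:1 H:3
  + COOH → C:1 H:1 O:2
Element totals:
  C: 8
  H: 12
  O: 2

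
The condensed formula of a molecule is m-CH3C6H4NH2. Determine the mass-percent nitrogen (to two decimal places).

13.07%

Element totals:
  C: 7
  H: 9
  N: 1
Molecular formula: C7H9N.
Molar mass = 107.156 g/mol.
Mass from N: 1 × 14.007 = 14.007 g/mol.
%N = 14.007 / 107.156 × 100 = 13.07%.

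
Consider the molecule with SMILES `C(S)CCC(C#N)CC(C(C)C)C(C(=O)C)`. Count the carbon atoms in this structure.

Atom tally by fragment:
  HSCH2 → C:1 H:3 S:1
  CH2 → C:1 H:2
  CH2 → C:1 H:2
  CH(CN) → C:2 H:1 N:1
  CH2 → C:1 H:2
  CH(CH(CH3)2) → C:4 H:8
  CH2COCH3 → C:3 H:5 O:1
Element totals:
  C: 13
  H: 23
  N: 1
  O: 1
  S: 1

13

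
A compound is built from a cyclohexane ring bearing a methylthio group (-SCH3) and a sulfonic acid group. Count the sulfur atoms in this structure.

Atom tally by fragment:
  cyclohexane ring core → C:6 H:12
  (− 2 ring H displaced by substituents)
  + SCH3 → C:1 H:3 S:1
  + SO3H → S:1 O:3 H:1
Element totals:
  C: 7
  H: 14
  O: 3
  S: 2

2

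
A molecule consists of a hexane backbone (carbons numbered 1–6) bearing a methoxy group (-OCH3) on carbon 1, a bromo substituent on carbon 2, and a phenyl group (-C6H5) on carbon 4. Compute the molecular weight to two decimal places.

271.20 g/mol

Atom tally by fragment:
  CH3OCH2 → C:2 H:5 O:1
  CH(Br) → C:1 H:1 Br:1
  CH2 → C:1 H:2
  CH(C6H5) → C:7 H:6
  CH2 → C:1 H:2
  CH3 → C:1 H:3
Element totals:
  C: 13
  H: 19
  Br: 1
  O: 1
Molecular formula: C13H19BrO.
  M = 13(12.011) + 19(1.008) + 79.904 + 15.999
    = 156.143 + 19.152 + 79.904 + 15.999 = 271.198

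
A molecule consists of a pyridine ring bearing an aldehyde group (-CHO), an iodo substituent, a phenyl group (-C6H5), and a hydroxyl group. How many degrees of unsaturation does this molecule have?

Atom tally by fragment:
  pyridine ring core → C:5 H:5 N:1
  (− 4 ring H displaced by substituents)
  + CHO → C:1 H:1 O:1
  + I → I:1
  + C6H5 → C:6 H:5
  + OH → O:1 H:1
Element totals:
  C: 12
  H: 8
  I: 1
  N: 1
  O: 2
Molecular formula: C12H8INO2.
DoU = (2C + 2 + N − H − X) / 2 = (2·12 + 2 + 1 − 8 − 1) / 2 = 9.

9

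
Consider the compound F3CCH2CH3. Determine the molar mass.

98.07 g/mol

Atom tally by fragment:
  F3CCH2 → C:2 H:2 F:3
  CH3 → C:1 H:3
Element totals:
  C: 3
  H: 5
  F: 3
Molecular formula: C3H5F3.
  M = 3(12.011) + 5(1.008) + 3(18.998)
    = 36.033 + 5.040 + 56.994 = 98.067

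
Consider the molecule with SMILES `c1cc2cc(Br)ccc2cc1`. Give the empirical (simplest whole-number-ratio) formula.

Atom tally by fragment:
  naphthalene ring system core → C:10 H:8
  (− 1 ring H displaced by substituents)
  + Br → Br:1
Element totals:
  C: 10
  H: 7
  Br: 1
Molecular formula: C10H7Br.
gcd of subscripts (1, 10, 7) = 1, so the empirical formula equals the molecular formula.

C10H7Br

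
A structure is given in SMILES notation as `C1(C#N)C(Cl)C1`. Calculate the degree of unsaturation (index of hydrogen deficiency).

3

Atom tally by fragment:
  cyclopropane ring core → C:3 H:6
  (− 2 ring H displaced by substituents)
  + CN → C:1 N:1
  + Cl → Cl:1
Element totals:
  C: 4
  H: 4
  Cl: 1
  N: 1
Molecular formula: C4H4ClN.
DoU = (2C + 2 + N − H − X) / 2 = (2·4 + 2 + 1 − 4 − 1) / 2 = 3.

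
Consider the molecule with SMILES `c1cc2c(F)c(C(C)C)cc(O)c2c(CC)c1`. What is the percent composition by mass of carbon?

77.56%

Atom tally by fragment:
  naphthalene ring system core → C:10 H:8
  (− 4 ring H displaced by substituents)
  + F → F:1
  + CH(CH3)2 → C:3 H:7
  + OH → O:1 H:1
  + C2H5 → C:2 H:5
Element totals:
  C: 15
  H: 17
  F: 1
  O: 1
Molecular formula: C15H17FO.
Molar mass = 232.298 g/mol.
Mass from C: 15 × 12.011 = 180.165 g/mol.
%C = 180.165 / 232.298 × 100 = 77.56%.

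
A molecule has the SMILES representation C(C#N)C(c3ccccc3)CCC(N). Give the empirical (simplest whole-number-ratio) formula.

C6H8N

Atom tally by fragment:
  NCCH2 → C:2 H:2 N:1
  CH(C6H5) → C:7 H:6
  CH2 → C:1 H:2
  CH2 → C:1 H:2
  CH2NH2 → C:1 H:4 N:1
Element totals:
  C: 12
  H: 16
  N: 2
Molecular formula: C12H16N2.
gcd of subscripts = 2; dividing each by 2:
  C: 12/2 = 6
  H: 16/2 = 8
  N: 2/2 = 1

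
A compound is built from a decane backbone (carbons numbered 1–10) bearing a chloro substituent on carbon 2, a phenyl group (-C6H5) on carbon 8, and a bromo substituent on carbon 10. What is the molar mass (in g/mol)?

331.72 g/mol

Atom tally by fragment:
  CH3 → C:1 H:3
  CH(Cl) → C:1 H:1 Cl:1
  CH2 → C:1 H:2
  CH2 → C:1 H:2
  CH2 → C:1 H:2
  CH2 → C:1 H:2
  CH2 → C:1 H:2
  CH(C6H5) → C:7 H:6
  CH2 → C:1 H:2
  CH2Br → C:1 H:2 Br:1
Element totals:
  C: 16
  H: 24
  Br: 1
  Cl: 1
Molecular formula: C16H24BrCl.
  M = 16(12.011) + 24(1.008) + 79.904 + 35.45
    = 192.176 + 24.192 + 79.904 + 35.450 = 331.722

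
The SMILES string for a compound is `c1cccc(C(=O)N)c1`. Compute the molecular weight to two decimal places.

121.14 g/mol

Atom tally by fragment:
  benzene ring core → C:6 H:6
  (− 1 ring H displaced by substituents)
  + CONH2 → C:1 H:2 O:1 N:1
Element totals:
  C: 7
  H: 7
  N: 1
  O: 1
Molecular formula: C7H7NO.
  M = 7(12.011) + 7(1.008) + 14.007 + 15.999
    = 84.077 + 7.056 + 14.007 + 15.999 = 121.139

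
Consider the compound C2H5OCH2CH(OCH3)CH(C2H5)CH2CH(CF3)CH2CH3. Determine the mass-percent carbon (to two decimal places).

Atom tally by fragment:
  C2H5OCH2 → C:3 H:7 O:1
  CH(OCH3) → C:2 H:4 O:1
  CH(C2H5) → C:3 H:6
  CH2 → C:1 H:2
  CH(CF3) → C:2 H:1 F:3
  CH2 → C:1 H:2
  CH3 → C:1 H:3
Element totals:
  C: 13
  H: 25
  F: 3
  O: 2
Molecular formula: C13H25F3O2.
Molar mass = 270.335 g/mol.
Mass from C: 13 × 12.011 = 156.143 g/mol.
%C = 156.143 / 270.335 × 100 = 57.76%.

57.76%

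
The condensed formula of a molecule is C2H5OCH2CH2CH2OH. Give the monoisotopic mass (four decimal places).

Element totals:
  C: 5
  H: 12
  O: 2
Molecular formula: C5H12O2.
  M = 5(12.0) + 12(1.007825) + 2(15.994915)
    = 60.000000 + 12.093900 + 31.989830 = 104.083730

104.0837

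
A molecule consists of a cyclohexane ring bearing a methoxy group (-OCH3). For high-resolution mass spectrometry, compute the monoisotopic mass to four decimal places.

114.1045

Atom tally by fragment:
  cyclohexane ring core → C:6 H:12
  (− 1 ring H displaced by substituents)
  + OCH3 → C:1 H:3 O:1
Element totals:
  C: 7
  H: 14
  O: 1
Molecular formula: C7H14O.
  M = 7(12.0) + 14(1.007825) + 15.994915
    = 84.000000 + 14.109550 + 15.994915 = 114.104465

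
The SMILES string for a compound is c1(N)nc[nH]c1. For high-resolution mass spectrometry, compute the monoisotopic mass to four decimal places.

83.0483

Atom tally by fragment:
  imidazole ring core → C:3 H:4 N:2
  (− 1 ring H displaced by substituents)
  + NH2 → N:1 H:2
Element totals:
  C: 3
  H: 5
  N: 3
Molecular formula: C3H5N3.
  M = 3(12.0) + 5(1.007825) + 3(14.003074)
    = 36.000000 + 5.039125 + 42.009222 = 83.048347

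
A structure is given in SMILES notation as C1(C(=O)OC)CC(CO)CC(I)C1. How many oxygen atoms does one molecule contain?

3

Atom tally by fragment:
  cyclohexane ring core → C:6 H:12
  (− 3 ring H displaced by substituents)
  + COOCH3 → C:2 H:3 O:2
  + CH2OH → C:1 H:3 O:1
  + I → I:1
Element totals:
  C: 9
  H: 15
  I: 1
  O: 3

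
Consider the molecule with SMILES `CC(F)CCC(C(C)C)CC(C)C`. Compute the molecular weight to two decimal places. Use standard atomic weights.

Atom tally by fragment:
  CH3 → C:1 H:3
  CH(F) → C:1 H:1 F:1
  CH2 → C:1 H:2
  CH2 → C:1 H:2
  CH(CH(CH3)2) → C:4 H:8
  CH2 → C:1 H:2
  CH(CH3) → C:2 H:4
  CH3 → C:1 H:3
Element totals:
  C: 12
  H: 25
  F: 1
Molecular formula: C12H25F.
  M = 12(12.011) + 25(1.008) + 18.998
    = 144.132 + 25.200 + 18.998 = 188.330

188.33 g/mol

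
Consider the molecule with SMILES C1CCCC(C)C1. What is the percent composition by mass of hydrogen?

14.37%

Atom tally by fragment:
  cyclohexane ring core → C:6 H:12
  (− 1 ring H displaced by substituents)
  + CH3 → C:1 H:3
Element totals:
  C: 7
  H: 14
Molecular formula: C7H14.
Molar mass = 98.189 g/mol.
Mass from H: 14 × 1.008 = 14.112 g/mol.
%H = 14.112 / 98.189 × 100 = 14.37%.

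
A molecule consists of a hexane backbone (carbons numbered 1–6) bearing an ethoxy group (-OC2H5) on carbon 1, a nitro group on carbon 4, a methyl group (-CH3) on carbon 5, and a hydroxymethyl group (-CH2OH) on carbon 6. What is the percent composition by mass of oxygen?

29.18%

Atom tally by fragment:
  C2H5OCH2 → C:3 H:7 O:1
  CH2 → C:1 H:2
  CH2 → C:1 H:2
  CH(NO2) → C:1 H:1 N:1 O:2
  CH(CH3) → C:2 H:4
  CH2CH2OH → C:2 H:5 O:1
Element totals:
  C: 10
  H: 21
  N: 1
  O: 4
Molecular formula: C10H21NO4.
Molar mass = 219.281 g/mol.
Mass from O: 4 × 15.999 = 63.996 g/mol.
%O = 63.996 / 219.281 × 100 = 29.18%.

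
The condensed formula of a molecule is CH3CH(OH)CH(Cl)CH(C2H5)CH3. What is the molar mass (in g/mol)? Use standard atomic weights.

Element totals:
  C: 7
  H: 15
  Cl: 1
  O: 1
Molecular formula: C7H15ClO.
  M = 7(12.011) + 15(1.008) + 35.45 + 15.999
    = 84.077 + 15.120 + 35.450 + 15.999 = 150.646

150.65 g/mol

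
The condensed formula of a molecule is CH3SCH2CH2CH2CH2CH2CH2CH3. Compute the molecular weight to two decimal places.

Atom tally by fragment:
  CH3SCH2 → C:2 H:5 S:1
  CH2 → C:1 H:2
  CH2 → C:1 H:2
  CH2 → C:1 H:2
  CH2 → C:1 H:2
  CH2 → C:1 H:2
  CH3 → C:1 H:3
Element totals:
  C: 8
  H: 18
  S: 1
Molecular formula: C8H18S.
  M = 8(12.011) + 18(1.008) + 32.06
    = 96.088 + 18.144 + 32.060 = 146.292

146.29 g/mol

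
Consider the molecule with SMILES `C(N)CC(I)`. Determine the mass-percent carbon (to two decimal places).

19.48%

Atom tally by fragment:
  H2NCH2 → C:1 H:4 N:1
  CH2 → C:1 H:2
  CH2I → C:1 H:2 I:1
Element totals:
  C: 3
  H: 8
  I: 1
  N: 1
Molecular formula: C3H8IN.
Molar mass = 185.008 g/mol.
Mass from C: 3 × 12.011 = 36.033 g/mol.
%C = 36.033 / 185.008 × 100 = 19.48%.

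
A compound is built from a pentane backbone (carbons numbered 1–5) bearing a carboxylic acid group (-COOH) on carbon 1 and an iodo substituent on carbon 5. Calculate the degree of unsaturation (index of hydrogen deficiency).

Atom tally by fragment:
  HOOCCH2 → C:2 H:3 O:2
  CH2 → C:1 H:2
  CH2 → C:1 H:2
  CH2 → C:1 H:2
  CH2I → C:1 H:2 I:1
Element totals:
  C: 6
  H: 11
  I: 1
  O: 2
Molecular formula: C6H11IO2.
DoU = (2C + 2 + N − H − X) / 2 = (2·6 + 2 + 0 − 11 − 1) / 2 = 1.

1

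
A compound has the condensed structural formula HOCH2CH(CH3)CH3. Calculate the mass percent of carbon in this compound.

Atom tally by fragment:
  HOCH2 → C:1 H:3 O:1
  CH(CH3) → C:2 H:4
  CH3 → C:1 H:3
Element totals:
  C: 4
  H: 10
  O: 1
Molecular formula: C4H10O.
Molar mass = 74.123 g/mol.
Mass from C: 4 × 12.011 = 48.044 g/mol.
%C = 48.044 / 74.123 × 100 = 64.82%.

64.82%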